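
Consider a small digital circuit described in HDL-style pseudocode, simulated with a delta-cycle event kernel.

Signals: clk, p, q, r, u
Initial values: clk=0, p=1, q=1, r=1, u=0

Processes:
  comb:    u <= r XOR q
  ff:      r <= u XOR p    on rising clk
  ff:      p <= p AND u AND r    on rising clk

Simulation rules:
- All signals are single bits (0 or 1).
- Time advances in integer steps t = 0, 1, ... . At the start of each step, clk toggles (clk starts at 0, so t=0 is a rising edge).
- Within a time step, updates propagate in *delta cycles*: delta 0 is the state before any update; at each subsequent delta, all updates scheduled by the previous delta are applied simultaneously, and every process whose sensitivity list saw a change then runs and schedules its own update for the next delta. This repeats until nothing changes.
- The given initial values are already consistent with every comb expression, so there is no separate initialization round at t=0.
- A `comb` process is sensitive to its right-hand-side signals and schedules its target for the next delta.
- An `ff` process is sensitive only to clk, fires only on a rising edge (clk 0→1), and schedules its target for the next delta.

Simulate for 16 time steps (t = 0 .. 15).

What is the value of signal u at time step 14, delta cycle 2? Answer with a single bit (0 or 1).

[bits: p,clk,q,r,u]
t=0: Δ0=10110 Δ1=11110 Δ2=01110 | 2Δ
t=1: Δ0=01110 Δ1=00110 | 1Δ
t=2: Δ0=00110 Δ1=01110 Δ2=01100 Δ3=01101 | 3Δ
t=3: Δ0=01101 Δ1=00101 | 1Δ
t=4: Δ0=00101 Δ1=01101 Δ2=01111 Δ3=01110 | 3Δ
t=5: Δ0=01110 Δ1=00110 | 1Δ
t=6: Δ0=00110 Δ1=01110 Δ2=01100 Δ3=01101 | 3Δ
t=7: Δ0=01101 Δ1=00101 | 1Δ
t=8: Δ0=00101 Δ1=01101 Δ2=01111 Δ3=01110 | 3Δ
t=9: Δ0=01110 Δ1=00110 | 1Δ
t=10: Δ0=00110 Δ1=01110 Δ2=01100 Δ3=01101 | 3Δ
t=11: Δ0=01101 Δ1=00101 | 1Δ
t=12: Δ0=00101 Δ1=01101 Δ2=01111 Δ3=01110 | 3Δ
t=13: Δ0=01110 Δ1=00110 | 1Δ
t=14: Δ0=00110 Δ1=01110 Δ2=01100 Δ3=01101 | 3Δ
t=15: Δ0=01101 Δ1=00101 | 1Δ

0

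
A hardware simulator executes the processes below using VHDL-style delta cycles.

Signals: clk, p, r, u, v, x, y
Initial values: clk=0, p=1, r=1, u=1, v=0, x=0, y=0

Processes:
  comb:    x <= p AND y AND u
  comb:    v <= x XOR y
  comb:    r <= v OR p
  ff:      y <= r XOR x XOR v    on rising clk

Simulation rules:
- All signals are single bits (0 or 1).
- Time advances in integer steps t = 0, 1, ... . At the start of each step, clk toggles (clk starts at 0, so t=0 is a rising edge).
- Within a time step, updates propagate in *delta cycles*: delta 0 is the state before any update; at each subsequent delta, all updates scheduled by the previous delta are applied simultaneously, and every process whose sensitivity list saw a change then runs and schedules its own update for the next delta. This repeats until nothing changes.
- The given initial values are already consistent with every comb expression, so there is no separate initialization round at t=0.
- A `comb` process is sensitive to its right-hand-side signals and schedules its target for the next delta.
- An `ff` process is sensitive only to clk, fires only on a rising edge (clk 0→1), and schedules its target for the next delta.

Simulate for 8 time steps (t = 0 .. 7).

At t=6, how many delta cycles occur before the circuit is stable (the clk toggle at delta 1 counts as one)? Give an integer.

4

t=0 Δ0: r=1 x=0 y=0 v=0 p=1 clk=0 u=1
  Δ1: clk:0→1
  Δ2: y:0→1
  Δ3: x:0→1, v:0→1
  Δ4: v:1→0
  (4Δ to stable)
t=1 Δ0: r=1 x=1 y=1 v=0 p=1 clk=1 u=1
  Δ1: clk:1→0
  (1Δ to stable)
t=2 Δ0: r=1 x=1 y=1 v=0 p=1 clk=0 u=1
  Δ1: clk:0→1
  Δ2: y:1→0
  Δ3: x:1→0, v:0→1
  Δ4: v:1→0
  (4Δ to stable)
t=3 Δ0: r=1 x=0 y=0 v=0 p=1 clk=1 u=1
  Δ1: clk:1→0
  (1Δ to stable)
t=4 Δ0: r=1 x=0 y=0 v=0 p=1 clk=0 u=1
  Δ1: clk:0→1
  Δ2: y:0→1
  Δ3: x:0→1, v:0→1
  Δ4: v:1→0
  (4Δ to stable)
t=5 Δ0: r=1 x=1 y=1 v=0 p=1 clk=1 u=1
  Δ1: clk:1→0
  (1Δ to stable)
t=6 Δ0: r=1 x=1 y=1 v=0 p=1 clk=0 u=1
  Δ1: clk:0→1
  Δ2: y:1→0
  Δ3: x:1→0, v:0→1
  Δ4: v:1→0
  (4Δ to stable)
t=7 Δ0: r=1 x=0 y=0 v=0 p=1 clk=1 u=1
  Δ1: clk:1→0
  (1Δ to stable)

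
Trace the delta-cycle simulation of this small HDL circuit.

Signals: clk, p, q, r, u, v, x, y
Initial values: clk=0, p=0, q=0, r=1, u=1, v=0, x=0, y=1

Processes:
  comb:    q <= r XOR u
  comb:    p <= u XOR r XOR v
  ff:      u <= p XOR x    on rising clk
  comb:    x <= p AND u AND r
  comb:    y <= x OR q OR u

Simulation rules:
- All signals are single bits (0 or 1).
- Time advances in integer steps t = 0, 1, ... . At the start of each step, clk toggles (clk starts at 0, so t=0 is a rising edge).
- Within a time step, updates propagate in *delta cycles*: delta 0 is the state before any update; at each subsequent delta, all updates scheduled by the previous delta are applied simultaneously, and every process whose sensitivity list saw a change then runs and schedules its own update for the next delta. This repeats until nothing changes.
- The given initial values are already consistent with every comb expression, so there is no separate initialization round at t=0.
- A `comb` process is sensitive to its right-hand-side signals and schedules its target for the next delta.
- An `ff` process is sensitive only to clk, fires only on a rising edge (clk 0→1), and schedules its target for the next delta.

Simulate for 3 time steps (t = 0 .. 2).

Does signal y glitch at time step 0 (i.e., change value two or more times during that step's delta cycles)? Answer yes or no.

yes

t=0 Δ0: q=0 p=0 r=1 u=1 x=0 y=1 clk=0 v=0
  Δ1: clk:0→1
  Δ2: u:1→0
  Δ3: q:0→1, p:0→1, y:1→0
  Δ4: y:0→1
  (4Δ to stable)
t=1 Δ0: q=1 p=1 r=1 u=0 x=0 y=1 clk=1 v=0
  Δ1: clk:1→0
  (1Δ to stable)
t=2 Δ0: q=1 p=1 r=1 u=0 x=0 y=1 clk=0 v=0
  Δ1: clk:0→1
  Δ2: u:0→1
  Δ3: q:1→0, p:1→0, x:0→1
  Δ4: x:1→0
  (4Δ to stable)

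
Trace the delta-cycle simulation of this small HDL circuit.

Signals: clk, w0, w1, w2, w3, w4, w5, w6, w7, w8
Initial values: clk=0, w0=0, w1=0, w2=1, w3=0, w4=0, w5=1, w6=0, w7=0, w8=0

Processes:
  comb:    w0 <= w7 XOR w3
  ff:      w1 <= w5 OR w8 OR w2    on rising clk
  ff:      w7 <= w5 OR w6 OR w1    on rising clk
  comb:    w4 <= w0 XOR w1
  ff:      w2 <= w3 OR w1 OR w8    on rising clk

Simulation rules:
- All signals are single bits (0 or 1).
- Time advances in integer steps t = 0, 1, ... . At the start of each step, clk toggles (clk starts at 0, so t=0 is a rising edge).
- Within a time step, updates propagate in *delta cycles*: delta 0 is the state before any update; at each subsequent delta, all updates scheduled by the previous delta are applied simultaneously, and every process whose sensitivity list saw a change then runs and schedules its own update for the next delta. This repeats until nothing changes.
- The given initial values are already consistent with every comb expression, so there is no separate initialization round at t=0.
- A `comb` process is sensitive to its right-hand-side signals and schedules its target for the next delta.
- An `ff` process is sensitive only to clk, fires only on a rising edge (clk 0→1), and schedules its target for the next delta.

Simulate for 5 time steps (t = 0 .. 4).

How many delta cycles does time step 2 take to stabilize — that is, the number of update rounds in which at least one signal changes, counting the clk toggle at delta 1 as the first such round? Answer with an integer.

t0.Δ0 w8=0 w6=0 w0=0 w7=0 w4=0 clk=0 w1=0 w2=1 w3=0 w5=1
t0.Δ1 w8=0 w6=0 w0=0 w7=0 w4=0 clk=1 w1=0 w2=1 w3=0 w5=1
t0.Δ2 w8=0 w6=0 w0=0 w7=1 w4=0 clk=1 w1=1 w2=0 w3=0 w5=1
t0.Δ3 w8=0 w6=0 w0=1 w7=1 w4=1 clk=1 w1=1 w2=0 w3=0 w5=1
t0.Δ4 w8=0 w6=0 w0=1 w7=1 w4=0 clk=1 w1=1 w2=0 w3=0 w5=1
t1.Δ0 w8=0 w6=0 w0=1 w7=1 w4=0 clk=1 w1=1 w2=0 w3=0 w5=1
t1.Δ1 w8=0 w6=0 w0=1 w7=1 w4=0 clk=0 w1=1 w2=0 w3=0 w5=1
t2.Δ0 w8=0 w6=0 w0=1 w7=1 w4=0 clk=0 w1=1 w2=0 w3=0 w5=1
t2.Δ1 w8=0 w6=0 w0=1 w7=1 w4=0 clk=1 w1=1 w2=0 w3=0 w5=1
t2.Δ2 w8=0 w6=0 w0=1 w7=1 w4=0 clk=1 w1=1 w2=1 w3=0 w5=1
t3.Δ0 w8=0 w6=0 w0=1 w7=1 w4=0 clk=1 w1=1 w2=1 w3=0 w5=1
t3.Δ1 w8=0 w6=0 w0=1 w7=1 w4=0 clk=0 w1=1 w2=1 w3=0 w5=1
t4.Δ0 w8=0 w6=0 w0=1 w7=1 w4=0 clk=0 w1=1 w2=1 w3=0 w5=1
t4.Δ1 w8=0 w6=0 w0=1 w7=1 w4=0 clk=1 w1=1 w2=1 w3=0 w5=1

2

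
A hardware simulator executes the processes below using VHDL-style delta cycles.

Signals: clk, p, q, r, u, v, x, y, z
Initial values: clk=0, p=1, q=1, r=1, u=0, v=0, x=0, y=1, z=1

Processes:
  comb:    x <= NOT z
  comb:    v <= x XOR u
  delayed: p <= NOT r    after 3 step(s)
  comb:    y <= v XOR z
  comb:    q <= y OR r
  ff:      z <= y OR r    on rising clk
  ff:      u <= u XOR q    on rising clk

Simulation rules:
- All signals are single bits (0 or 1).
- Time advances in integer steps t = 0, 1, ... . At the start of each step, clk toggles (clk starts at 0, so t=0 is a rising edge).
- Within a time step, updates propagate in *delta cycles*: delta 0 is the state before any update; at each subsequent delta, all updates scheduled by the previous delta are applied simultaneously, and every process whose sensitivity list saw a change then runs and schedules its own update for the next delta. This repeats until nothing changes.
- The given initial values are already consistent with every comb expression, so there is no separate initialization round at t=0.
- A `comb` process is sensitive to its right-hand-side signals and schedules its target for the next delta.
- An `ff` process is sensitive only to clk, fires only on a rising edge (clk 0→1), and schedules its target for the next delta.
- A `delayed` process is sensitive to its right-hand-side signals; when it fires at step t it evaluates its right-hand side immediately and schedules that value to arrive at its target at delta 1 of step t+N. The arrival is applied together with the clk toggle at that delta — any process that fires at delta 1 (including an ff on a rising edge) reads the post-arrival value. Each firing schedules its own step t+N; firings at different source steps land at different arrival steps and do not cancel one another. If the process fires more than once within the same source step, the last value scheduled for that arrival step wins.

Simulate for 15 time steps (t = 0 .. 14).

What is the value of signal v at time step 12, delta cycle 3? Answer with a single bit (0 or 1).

1

t0.Δ0 x=0 clk=0 y=1 r=1 u=0 v=0 q=1 p=1 z=1
t0.Δ1 x=0 clk=1 y=1 r=1 u=0 v=0 q=1 p=1 z=1
t0.Δ2 x=0 clk=1 y=1 r=1 u=1 v=0 q=1 p=1 z=1
t0.Δ3 x=0 clk=1 y=1 r=1 u=1 v=1 q=1 p=1 z=1
t0.Δ4 x=0 clk=1 y=0 r=1 u=1 v=1 q=1 p=1 z=1
t1.Δ0 x=0 clk=1 y=0 r=1 u=1 v=1 q=1 p=1 z=1
t1.Δ1 x=0 clk=0 y=0 r=1 u=1 v=1 q=1 p=1 z=1
t2.Δ0 x=0 clk=0 y=0 r=1 u=1 v=1 q=1 p=1 z=1
t2.Δ1 x=0 clk=1 y=0 r=1 u=1 v=1 q=1 p=1 z=1
t2.Δ2 x=0 clk=1 y=0 r=1 u=0 v=1 q=1 p=1 z=1
t2.Δ3 x=0 clk=1 y=0 r=1 u=0 v=0 q=1 p=1 z=1
t2.Δ4 x=0 clk=1 y=1 r=1 u=0 v=0 q=1 p=1 z=1
t3.Δ0 x=0 clk=1 y=1 r=1 u=0 v=0 q=1 p=1 z=1
t3.Δ1 x=0 clk=0 y=1 r=1 u=0 v=0 q=1 p=1 z=1
t4.Δ0 x=0 clk=0 y=1 r=1 u=0 v=0 q=1 p=1 z=1
t4.Δ1 x=0 clk=1 y=1 r=1 u=0 v=0 q=1 p=1 z=1
t4.Δ2 x=0 clk=1 y=1 r=1 u=1 v=0 q=1 p=1 z=1
t4.Δ3 x=0 clk=1 y=1 r=1 u=1 v=1 q=1 p=1 z=1
t4.Δ4 x=0 clk=1 y=0 r=1 u=1 v=1 q=1 p=1 z=1
t5.Δ0 x=0 clk=1 y=0 r=1 u=1 v=1 q=1 p=1 z=1
t5.Δ1 x=0 clk=0 y=0 r=1 u=1 v=1 q=1 p=1 z=1
t6.Δ0 x=0 clk=0 y=0 r=1 u=1 v=1 q=1 p=1 z=1
t6.Δ1 x=0 clk=1 y=0 r=1 u=1 v=1 q=1 p=1 z=1
t6.Δ2 x=0 clk=1 y=0 r=1 u=0 v=1 q=1 p=1 z=1
t6.Δ3 x=0 clk=1 y=0 r=1 u=0 v=0 q=1 p=1 z=1
t6.Δ4 x=0 clk=1 y=1 r=1 u=0 v=0 q=1 p=1 z=1
t7.Δ0 x=0 clk=1 y=1 r=1 u=0 v=0 q=1 p=1 z=1
t7.Δ1 x=0 clk=0 y=1 r=1 u=0 v=0 q=1 p=1 z=1
t8.Δ0 x=0 clk=0 y=1 r=1 u=0 v=0 q=1 p=1 z=1
t8.Δ1 x=0 clk=1 y=1 r=1 u=0 v=0 q=1 p=1 z=1
t8.Δ2 x=0 clk=1 y=1 r=1 u=1 v=0 q=1 p=1 z=1
t8.Δ3 x=0 clk=1 y=1 r=1 u=1 v=1 q=1 p=1 z=1
t8.Δ4 x=0 clk=1 y=0 r=1 u=1 v=1 q=1 p=1 z=1
t9.Δ0 x=0 clk=1 y=0 r=1 u=1 v=1 q=1 p=1 z=1
t9.Δ1 x=0 clk=0 y=0 r=1 u=1 v=1 q=1 p=1 z=1
t10.Δ0 x=0 clk=0 y=0 r=1 u=1 v=1 q=1 p=1 z=1
t10.Δ1 x=0 clk=1 y=0 r=1 u=1 v=1 q=1 p=1 z=1
t10.Δ2 x=0 clk=1 y=0 r=1 u=0 v=1 q=1 p=1 z=1
t10.Δ3 x=0 clk=1 y=0 r=1 u=0 v=0 q=1 p=1 z=1
t10.Δ4 x=0 clk=1 y=1 r=1 u=0 v=0 q=1 p=1 z=1
t11.Δ0 x=0 clk=1 y=1 r=1 u=0 v=0 q=1 p=1 z=1
t11.Δ1 x=0 clk=0 y=1 r=1 u=0 v=0 q=1 p=1 z=1
t12.Δ0 x=0 clk=0 y=1 r=1 u=0 v=0 q=1 p=1 z=1
t12.Δ1 x=0 clk=1 y=1 r=1 u=0 v=0 q=1 p=1 z=1
t12.Δ2 x=0 clk=1 y=1 r=1 u=1 v=0 q=1 p=1 z=1
t12.Δ3 x=0 clk=1 y=1 r=1 u=1 v=1 q=1 p=1 z=1
t12.Δ4 x=0 clk=1 y=0 r=1 u=1 v=1 q=1 p=1 z=1
t13.Δ0 x=0 clk=1 y=0 r=1 u=1 v=1 q=1 p=1 z=1
t13.Δ1 x=0 clk=0 y=0 r=1 u=1 v=1 q=1 p=1 z=1
t14.Δ0 x=0 clk=0 y=0 r=1 u=1 v=1 q=1 p=1 z=1
t14.Δ1 x=0 clk=1 y=0 r=1 u=1 v=1 q=1 p=1 z=1
t14.Δ2 x=0 clk=1 y=0 r=1 u=0 v=1 q=1 p=1 z=1
t14.Δ3 x=0 clk=1 y=0 r=1 u=0 v=0 q=1 p=1 z=1
t14.Δ4 x=0 clk=1 y=1 r=1 u=0 v=0 q=1 p=1 z=1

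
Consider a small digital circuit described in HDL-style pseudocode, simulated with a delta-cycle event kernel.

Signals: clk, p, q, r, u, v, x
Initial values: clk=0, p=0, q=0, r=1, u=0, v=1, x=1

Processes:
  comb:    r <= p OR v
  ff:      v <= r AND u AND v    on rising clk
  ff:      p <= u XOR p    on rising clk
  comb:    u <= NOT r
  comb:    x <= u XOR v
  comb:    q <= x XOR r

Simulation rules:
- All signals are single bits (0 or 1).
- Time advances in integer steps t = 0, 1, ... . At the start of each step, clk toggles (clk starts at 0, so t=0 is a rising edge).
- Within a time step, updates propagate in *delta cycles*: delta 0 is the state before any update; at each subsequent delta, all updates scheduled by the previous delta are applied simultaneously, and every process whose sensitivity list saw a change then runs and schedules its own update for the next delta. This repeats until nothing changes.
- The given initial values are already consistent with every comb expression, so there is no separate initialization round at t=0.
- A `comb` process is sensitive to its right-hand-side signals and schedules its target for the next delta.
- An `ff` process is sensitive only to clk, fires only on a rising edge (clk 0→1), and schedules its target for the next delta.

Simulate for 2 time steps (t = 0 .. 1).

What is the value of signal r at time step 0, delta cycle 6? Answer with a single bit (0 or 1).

0

[bits: x,q,clk,r,p,u,v]
t=0: Δ0=1001001 Δ1=1011001 Δ2=1011000 Δ3=0010000 Δ4=0010010 Δ5=1010010 Δ6=1110010 | 6Δ
t=1: Δ0=1110010 Δ1=1100010 | 1Δ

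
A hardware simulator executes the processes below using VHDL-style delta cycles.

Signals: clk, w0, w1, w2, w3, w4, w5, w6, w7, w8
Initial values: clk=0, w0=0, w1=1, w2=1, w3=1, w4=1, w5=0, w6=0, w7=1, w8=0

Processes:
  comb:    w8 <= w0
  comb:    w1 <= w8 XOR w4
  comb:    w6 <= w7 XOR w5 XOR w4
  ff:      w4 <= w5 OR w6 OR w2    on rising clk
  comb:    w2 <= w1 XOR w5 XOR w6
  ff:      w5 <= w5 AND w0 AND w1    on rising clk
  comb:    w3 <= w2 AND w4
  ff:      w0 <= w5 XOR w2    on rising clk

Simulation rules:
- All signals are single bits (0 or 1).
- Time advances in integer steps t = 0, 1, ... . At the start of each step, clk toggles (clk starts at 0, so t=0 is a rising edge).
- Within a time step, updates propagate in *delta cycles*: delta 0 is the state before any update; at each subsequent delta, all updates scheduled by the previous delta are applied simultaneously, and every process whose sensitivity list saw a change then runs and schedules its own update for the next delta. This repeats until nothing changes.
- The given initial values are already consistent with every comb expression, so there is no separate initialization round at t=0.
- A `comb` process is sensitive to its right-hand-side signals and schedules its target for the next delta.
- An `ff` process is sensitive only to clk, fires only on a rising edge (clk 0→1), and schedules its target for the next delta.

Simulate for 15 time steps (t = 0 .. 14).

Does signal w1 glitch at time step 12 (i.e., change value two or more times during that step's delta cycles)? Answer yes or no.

t0.Δ0 w8=0 w7=1 w2=1 w5=0 w1=1 w3=1 clk=0 w0=0 w4=1 w6=0
t0.Δ1 w8=0 w7=1 w2=1 w5=0 w1=1 w3=1 clk=1 w0=0 w4=1 w6=0
t0.Δ2 w8=0 w7=1 w2=1 w5=0 w1=1 w3=1 clk=1 w0=1 w4=1 w6=0
t0.Δ3 w8=1 w7=1 w2=1 w5=0 w1=1 w3=1 clk=1 w0=1 w4=1 w6=0
t0.Δ4 w8=1 w7=1 w2=1 w5=0 w1=0 w3=1 clk=1 w0=1 w4=1 w6=0
t0.Δ5 w8=1 w7=1 w2=0 w5=0 w1=0 w3=1 clk=1 w0=1 w4=1 w6=0
t0.Δ6 w8=1 w7=1 w2=0 w5=0 w1=0 w3=0 clk=1 w0=1 w4=1 w6=0
t1.Δ0 w8=1 w7=1 w2=0 w5=0 w1=0 w3=0 clk=1 w0=1 w4=1 w6=0
t1.Δ1 w8=1 w7=1 w2=0 w5=0 w1=0 w3=0 clk=0 w0=1 w4=1 w6=0
t2.Δ0 w8=1 w7=1 w2=0 w5=0 w1=0 w3=0 clk=0 w0=1 w4=1 w6=0
t2.Δ1 w8=1 w7=1 w2=0 w5=0 w1=0 w3=0 clk=1 w0=1 w4=1 w6=0
t2.Δ2 w8=1 w7=1 w2=0 w5=0 w1=0 w3=0 clk=1 w0=0 w4=0 w6=0
t2.Δ3 w8=0 w7=1 w2=0 w5=0 w1=1 w3=0 clk=1 w0=0 w4=0 w6=1
t2.Δ4 w8=0 w7=1 w2=0 w5=0 w1=0 w3=0 clk=1 w0=0 w4=0 w6=1
t2.Δ5 w8=0 w7=1 w2=1 w5=0 w1=0 w3=0 clk=1 w0=0 w4=0 w6=1
t3.Δ0 w8=0 w7=1 w2=1 w5=0 w1=0 w3=0 clk=1 w0=0 w4=0 w6=1
t3.Δ1 w8=0 w7=1 w2=1 w5=0 w1=0 w3=0 clk=0 w0=0 w4=0 w6=1
t4.Δ0 w8=0 w7=1 w2=1 w5=0 w1=0 w3=0 clk=0 w0=0 w4=0 w6=1
t4.Δ1 w8=0 w7=1 w2=1 w5=0 w1=0 w3=0 clk=1 w0=0 w4=0 w6=1
t4.Δ2 w8=0 w7=1 w2=1 w5=0 w1=0 w3=0 clk=1 w0=1 w4=1 w6=1
t4.Δ3 w8=1 w7=1 w2=1 w5=0 w1=1 w3=1 clk=1 w0=1 w4=1 w6=0
t4.Δ4 w8=1 w7=1 w2=1 w5=0 w1=0 w3=1 clk=1 w0=1 w4=1 w6=0
t4.Δ5 w8=1 w7=1 w2=0 w5=0 w1=0 w3=1 clk=1 w0=1 w4=1 w6=0
t4.Δ6 w8=1 w7=1 w2=0 w5=0 w1=0 w3=0 clk=1 w0=1 w4=1 w6=0
t5.Δ0 w8=1 w7=1 w2=0 w5=0 w1=0 w3=0 clk=1 w0=1 w4=1 w6=0
t5.Δ1 w8=1 w7=1 w2=0 w5=0 w1=0 w3=0 clk=0 w0=1 w4=1 w6=0
t6.Δ0 w8=1 w7=1 w2=0 w5=0 w1=0 w3=0 clk=0 w0=1 w4=1 w6=0
t6.Δ1 w8=1 w7=1 w2=0 w5=0 w1=0 w3=0 clk=1 w0=1 w4=1 w6=0
t6.Δ2 w8=1 w7=1 w2=0 w5=0 w1=0 w3=0 clk=1 w0=0 w4=0 w6=0
t6.Δ3 w8=0 w7=1 w2=0 w5=0 w1=1 w3=0 clk=1 w0=0 w4=0 w6=1
t6.Δ4 w8=0 w7=1 w2=0 w5=0 w1=0 w3=0 clk=1 w0=0 w4=0 w6=1
t6.Δ5 w8=0 w7=1 w2=1 w5=0 w1=0 w3=0 clk=1 w0=0 w4=0 w6=1
t7.Δ0 w8=0 w7=1 w2=1 w5=0 w1=0 w3=0 clk=1 w0=0 w4=0 w6=1
t7.Δ1 w8=0 w7=1 w2=1 w5=0 w1=0 w3=0 clk=0 w0=0 w4=0 w6=1
t8.Δ0 w8=0 w7=1 w2=1 w5=0 w1=0 w3=0 clk=0 w0=0 w4=0 w6=1
t8.Δ1 w8=0 w7=1 w2=1 w5=0 w1=0 w3=0 clk=1 w0=0 w4=0 w6=1
t8.Δ2 w8=0 w7=1 w2=1 w5=0 w1=0 w3=0 clk=1 w0=1 w4=1 w6=1
t8.Δ3 w8=1 w7=1 w2=1 w5=0 w1=1 w3=1 clk=1 w0=1 w4=1 w6=0
t8.Δ4 w8=1 w7=1 w2=1 w5=0 w1=0 w3=1 clk=1 w0=1 w4=1 w6=0
t8.Δ5 w8=1 w7=1 w2=0 w5=0 w1=0 w3=1 clk=1 w0=1 w4=1 w6=0
t8.Δ6 w8=1 w7=1 w2=0 w5=0 w1=0 w3=0 clk=1 w0=1 w4=1 w6=0
t9.Δ0 w8=1 w7=1 w2=0 w5=0 w1=0 w3=0 clk=1 w0=1 w4=1 w6=0
t9.Δ1 w8=1 w7=1 w2=0 w5=0 w1=0 w3=0 clk=0 w0=1 w4=1 w6=0
t10.Δ0 w8=1 w7=1 w2=0 w5=0 w1=0 w3=0 clk=0 w0=1 w4=1 w6=0
t10.Δ1 w8=1 w7=1 w2=0 w5=0 w1=0 w3=0 clk=1 w0=1 w4=1 w6=0
t10.Δ2 w8=1 w7=1 w2=0 w5=0 w1=0 w3=0 clk=1 w0=0 w4=0 w6=0
t10.Δ3 w8=0 w7=1 w2=0 w5=0 w1=1 w3=0 clk=1 w0=0 w4=0 w6=1
t10.Δ4 w8=0 w7=1 w2=0 w5=0 w1=0 w3=0 clk=1 w0=0 w4=0 w6=1
t10.Δ5 w8=0 w7=1 w2=1 w5=0 w1=0 w3=0 clk=1 w0=0 w4=0 w6=1
t11.Δ0 w8=0 w7=1 w2=1 w5=0 w1=0 w3=0 clk=1 w0=0 w4=0 w6=1
t11.Δ1 w8=0 w7=1 w2=1 w5=0 w1=0 w3=0 clk=0 w0=0 w4=0 w6=1
t12.Δ0 w8=0 w7=1 w2=1 w5=0 w1=0 w3=0 clk=0 w0=0 w4=0 w6=1
t12.Δ1 w8=0 w7=1 w2=1 w5=0 w1=0 w3=0 clk=1 w0=0 w4=0 w6=1
t12.Δ2 w8=0 w7=1 w2=1 w5=0 w1=0 w3=0 clk=1 w0=1 w4=1 w6=1
t12.Δ3 w8=1 w7=1 w2=1 w5=0 w1=1 w3=1 clk=1 w0=1 w4=1 w6=0
t12.Δ4 w8=1 w7=1 w2=1 w5=0 w1=0 w3=1 clk=1 w0=1 w4=1 w6=0
t12.Δ5 w8=1 w7=1 w2=0 w5=0 w1=0 w3=1 clk=1 w0=1 w4=1 w6=0
t12.Δ6 w8=1 w7=1 w2=0 w5=0 w1=0 w3=0 clk=1 w0=1 w4=1 w6=0
t13.Δ0 w8=1 w7=1 w2=0 w5=0 w1=0 w3=0 clk=1 w0=1 w4=1 w6=0
t13.Δ1 w8=1 w7=1 w2=0 w5=0 w1=0 w3=0 clk=0 w0=1 w4=1 w6=0
t14.Δ0 w8=1 w7=1 w2=0 w5=0 w1=0 w3=0 clk=0 w0=1 w4=1 w6=0
t14.Δ1 w8=1 w7=1 w2=0 w5=0 w1=0 w3=0 clk=1 w0=1 w4=1 w6=0
t14.Δ2 w8=1 w7=1 w2=0 w5=0 w1=0 w3=0 clk=1 w0=0 w4=0 w6=0
t14.Δ3 w8=0 w7=1 w2=0 w5=0 w1=1 w3=0 clk=1 w0=0 w4=0 w6=1
t14.Δ4 w8=0 w7=1 w2=0 w5=0 w1=0 w3=0 clk=1 w0=0 w4=0 w6=1
t14.Δ5 w8=0 w7=1 w2=1 w5=0 w1=0 w3=0 clk=1 w0=0 w4=0 w6=1

yes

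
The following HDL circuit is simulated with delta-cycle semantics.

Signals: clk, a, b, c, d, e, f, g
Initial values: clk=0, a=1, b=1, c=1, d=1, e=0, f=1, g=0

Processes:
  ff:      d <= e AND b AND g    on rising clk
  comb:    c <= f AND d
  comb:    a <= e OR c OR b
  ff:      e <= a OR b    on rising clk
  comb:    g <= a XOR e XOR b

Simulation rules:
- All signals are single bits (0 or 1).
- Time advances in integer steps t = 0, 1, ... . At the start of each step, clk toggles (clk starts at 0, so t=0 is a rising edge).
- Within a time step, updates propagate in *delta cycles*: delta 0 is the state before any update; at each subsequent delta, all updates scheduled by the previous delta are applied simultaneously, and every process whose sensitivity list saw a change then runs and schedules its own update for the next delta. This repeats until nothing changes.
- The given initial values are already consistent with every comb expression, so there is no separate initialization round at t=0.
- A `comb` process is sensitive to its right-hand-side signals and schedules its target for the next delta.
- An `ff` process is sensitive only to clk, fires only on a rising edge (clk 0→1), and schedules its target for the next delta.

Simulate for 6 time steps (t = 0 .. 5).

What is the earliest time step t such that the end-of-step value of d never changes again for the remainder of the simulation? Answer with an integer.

2

t=0 Δ0: g=0 c=1 b=1 d=1 f=1 a=1 clk=0 e=0
  Δ1: clk:0→1
  Δ2: d:1→0, e:0→1
  Δ3: g:0→1, c:1→0
  (3Δ to stable)
t=1 Δ0: g=1 c=0 b=1 d=0 f=1 a=1 clk=1 e=1
  Δ1: clk:1→0
  (1Δ to stable)
t=2 Δ0: g=1 c=0 b=1 d=0 f=1 a=1 clk=0 e=1
  Δ1: clk:0→1
  Δ2: d:0→1
  Δ3: c:0→1
  (3Δ to stable)
t=3 Δ0: g=1 c=1 b=1 d=1 f=1 a=1 clk=1 e=1
  Δ1: clk:1→0
  (1Δ to stable)
t=4 Δ0: g=1 c=1 b=1 d=1 f=1 a=1 clk=0 e=1
  Δ1: clk:0→1
  (1Δ to stable)
t=5 Δ0: g=1 c=1 b=1 d=1 f=1 a=1 clk=1 e=1
  Δ1: clk:1→0
  (1Δ to stable)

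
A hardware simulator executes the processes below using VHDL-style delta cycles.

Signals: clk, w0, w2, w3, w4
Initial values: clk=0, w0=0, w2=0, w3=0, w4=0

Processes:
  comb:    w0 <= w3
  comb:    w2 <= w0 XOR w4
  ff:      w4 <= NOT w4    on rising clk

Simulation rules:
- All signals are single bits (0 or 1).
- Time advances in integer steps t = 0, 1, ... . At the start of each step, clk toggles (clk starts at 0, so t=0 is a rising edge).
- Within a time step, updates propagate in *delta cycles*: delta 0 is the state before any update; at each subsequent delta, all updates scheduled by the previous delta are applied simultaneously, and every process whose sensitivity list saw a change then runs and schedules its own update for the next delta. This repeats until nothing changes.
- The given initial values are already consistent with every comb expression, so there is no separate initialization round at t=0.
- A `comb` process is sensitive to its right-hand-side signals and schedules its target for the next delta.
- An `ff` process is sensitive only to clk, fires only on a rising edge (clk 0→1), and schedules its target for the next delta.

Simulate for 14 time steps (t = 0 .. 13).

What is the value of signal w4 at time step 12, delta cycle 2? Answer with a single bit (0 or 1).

1

t0.Δ0 w2=0 w3=0 w4=0 w0=0 clk=0
t0.Δ1 w2=0 w3=0 w4=0 w0=0 clk=1
t0.Δ2 w2=0 w3=0 w4=1 w0=0 clk=1
t0.Δ3 w2=1 w3=0 w4=1 w0=0 clk=1
t1.Δ0 w2=1 w3=0 w4=1 w0=0 clk=1
t1.Δ1 w2=1 w3=0 w4=1 w0=0 clk=0
t2.Δ0 w2=1 w3=0 w4=1 w0=0 clk=0
t2.Δ1 w2=1 w3=0 w4=1 w0=0 clk=1
t2.Δ2 w2=1 w3=0 w4=0 w0=0 clk=1
t2.Δ3 w2=0 w3=0 w4=0 w0=0 clk=1
t3.Δ0 w2=0 w3=0 w4=0 w0=0 clk=1
t3.Δ1 w2=0 w3=0 w4=0 w0=0 clk=0
t4.Δ0 w2=0 w3=0 w4=0 w0=0 clk=0
t4.Δ1 w2=0 w3=0 w4=0 w0=0 clk=1
t4.Δ2 w2=0 w3=0 w4=1 w0=0 clk=1
t4.Δ3 w2=1 w3=0 w4=1 w0=0 clk=1
t5.Δ0 w2=1 w3=0 w4=1 w0=0 clk=1
t5.Δ1 w2=1 w3=0 w4=1 w0=0 clk=0
t6.Δ0 w2=1 w3=0 w4=1 w0=0 clk=0
t6.Δ1 w2=1 w3=0 w4=1 w0=0 clk=1
t6.Δ2 w2=1 w3=0 w4=0 w0=0 clk=1
t6.Δ3 w2=0 w3=0 w4=0 w0=0 clk=1
t7.Δ0 w2=0 w3=0 w4=0 w0=0 clk=1
t7.Δ1 w2=0 w3=0 w4=0 w0=0 clk=0
t8.Δ0 w2=0 w3=0 w4=0 w0=0 clk=0
t8.Δ1 w2=0 w3=0 w4=0 w0=0 clk=1
t8.Δ2 w2=0 w3=0 w4=1 w0=0 clk=1
t8.Δ3 w2=1 w3=0 w4=1 w0=0 clk=1
t9.Δ0 w2=1 w3=0 w4=1 w0=0 clk=1
t9.Δ1 w2=1 w3=0 w4=1 w0=0 clk=0
t10.Δ0 w2=1 w3=0 w4=1 w0=0 clk=0
t10.Δ1 w2=1 w3=0 w4=1 w0=0 clk=1
t10.Δ2 w2=1 w3=0 w4=0 w0=0 clk=1
t10.Δ3 w2=0 w3=0 w4=0 w0=0 clk=1
t11.Δ0 w2=0 w3=0 w4=0 w0=0 clk=1
t11.Δ1 w2=0 w3=0 w4=0 w0=0 clk=0
t12.Δ0 w2=0 w3=0 w4=0 w0=0 clk=0
t12.Δ1 w2=0 w3=0 w4=0 w0=0 clk=1
t12.Δ2 w2=0 w3=0 w4=1 w0=0 clk=1
t12.Δ3 w2=1 w3=0 w4=1 w0=0 clk=1
t13.Δ0 w2=1 w3=0 w4=1 w0=0 clk=1
t13.Δ1 w2=1 w3=0 w4=1 w0=0 clk=0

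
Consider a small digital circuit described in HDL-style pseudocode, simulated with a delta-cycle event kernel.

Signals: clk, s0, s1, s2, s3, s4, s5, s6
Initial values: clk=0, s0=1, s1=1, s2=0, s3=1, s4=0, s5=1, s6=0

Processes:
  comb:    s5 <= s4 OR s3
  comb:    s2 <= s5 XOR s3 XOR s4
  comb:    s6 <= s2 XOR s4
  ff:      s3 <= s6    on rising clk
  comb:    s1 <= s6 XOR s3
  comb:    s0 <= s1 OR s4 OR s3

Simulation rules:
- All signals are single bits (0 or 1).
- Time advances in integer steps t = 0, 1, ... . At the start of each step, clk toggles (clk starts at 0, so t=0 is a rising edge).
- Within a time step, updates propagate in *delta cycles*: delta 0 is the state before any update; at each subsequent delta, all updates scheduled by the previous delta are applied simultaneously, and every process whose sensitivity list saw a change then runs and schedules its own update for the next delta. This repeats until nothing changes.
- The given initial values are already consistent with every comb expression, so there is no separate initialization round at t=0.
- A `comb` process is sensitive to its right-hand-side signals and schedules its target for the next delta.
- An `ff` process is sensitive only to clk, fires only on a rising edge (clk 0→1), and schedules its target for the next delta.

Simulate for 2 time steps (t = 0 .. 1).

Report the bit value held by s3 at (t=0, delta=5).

[bits: s2,s5,s3,s4,s0,s6,clk,s1]
t=0: Δ0=01101001 Δ1=01101011 Δ2=01001011 Δ3=10001010 Δ4=00000110 Δ5=00000011 Δ6=00001010 Δ7=00000010 | 7Δ
t=1: Δ0=00000010 Δ1=00000000 | 1Δ

0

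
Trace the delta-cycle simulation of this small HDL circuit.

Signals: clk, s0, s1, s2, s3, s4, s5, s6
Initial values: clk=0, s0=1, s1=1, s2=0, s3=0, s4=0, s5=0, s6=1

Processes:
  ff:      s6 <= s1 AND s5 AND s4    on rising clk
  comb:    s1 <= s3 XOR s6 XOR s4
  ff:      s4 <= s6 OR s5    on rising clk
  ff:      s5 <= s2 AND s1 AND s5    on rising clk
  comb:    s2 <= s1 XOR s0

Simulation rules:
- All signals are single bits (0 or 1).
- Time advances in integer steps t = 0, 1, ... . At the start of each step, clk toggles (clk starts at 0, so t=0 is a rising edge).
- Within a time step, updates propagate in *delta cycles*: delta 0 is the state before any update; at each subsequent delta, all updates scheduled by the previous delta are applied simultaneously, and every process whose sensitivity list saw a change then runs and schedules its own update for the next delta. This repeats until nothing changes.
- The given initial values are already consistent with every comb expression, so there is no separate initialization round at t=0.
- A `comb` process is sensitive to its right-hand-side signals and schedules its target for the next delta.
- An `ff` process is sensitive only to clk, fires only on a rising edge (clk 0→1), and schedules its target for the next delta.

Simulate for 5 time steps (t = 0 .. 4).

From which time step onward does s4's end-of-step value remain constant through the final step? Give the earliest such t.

t=0 Δ0: s5=0 s1=1 s4=0 s3=0 s0=1 clk=0 s6=1 s2=0
  Δ1: clk:0→1
  Δ2: s4:0→1, s6:1→0
  (2Δ to stable)
t=1 Δ0: s5=0 s1=1 s4=1 s3=0 s0=1 clk=1 s6=0 s2=0
  Δ1: clk:1→0
  (1Δ to stable)
t=2 Δ0: s5=0 s1=1 s4=1 s3=0 s0=1 clk=0 s6=0 s2=0
  Δ1: clk:0→1
  Δ2: s4:1→0
  Δ3: s1:1→0
  Δ4: s2:0→1
  (4Δ to stable)
t=3 Δ0: s5=0 s1=0 s4=0 s3=0 s0=1 clk=1 s6=0 s2=1
  Δ1: clk:1→0
  (1Δ to stable)
t=4 Δ0: s5=0 s1=0 s4=0 s3=0 s0=1 clk=0 s6=0 s2=1
  Δ1: clk:0→1
  (1Δ to stable)

2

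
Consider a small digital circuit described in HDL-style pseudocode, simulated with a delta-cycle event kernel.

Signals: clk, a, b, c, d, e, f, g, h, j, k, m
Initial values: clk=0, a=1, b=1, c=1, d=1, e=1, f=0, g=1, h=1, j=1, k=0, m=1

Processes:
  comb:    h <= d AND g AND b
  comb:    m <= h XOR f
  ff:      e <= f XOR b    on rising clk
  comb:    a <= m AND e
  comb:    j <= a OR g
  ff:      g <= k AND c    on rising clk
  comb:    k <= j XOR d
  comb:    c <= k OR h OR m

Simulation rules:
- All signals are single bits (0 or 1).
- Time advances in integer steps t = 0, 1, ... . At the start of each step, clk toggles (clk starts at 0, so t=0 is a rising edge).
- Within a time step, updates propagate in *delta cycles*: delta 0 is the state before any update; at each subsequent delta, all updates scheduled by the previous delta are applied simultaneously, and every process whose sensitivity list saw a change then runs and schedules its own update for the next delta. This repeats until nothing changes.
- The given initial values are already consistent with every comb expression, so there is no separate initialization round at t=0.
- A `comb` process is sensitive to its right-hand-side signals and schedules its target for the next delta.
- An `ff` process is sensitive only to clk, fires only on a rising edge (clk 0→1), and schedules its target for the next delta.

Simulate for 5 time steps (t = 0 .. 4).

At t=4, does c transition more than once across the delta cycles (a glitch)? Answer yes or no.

yes

t0.Δ0 clk=0 j=1 d=1 c=1 e=1 g=1 b=1 m=1 k=0 h=1 f=0 a=1
t0.Δ1 clk=1 j=1 d=1 c=1 e=1 g=1 b=1 m=1 k=0 h=1 f=0 a=1
t0.Δ2 clk=1 j=1 d=1 c=1 e=1 g=0 b=1 m=1 k=0 h=1 f=0 a=1
t0.Δ3 clk=1 j=1 d=1 c=1 e=1 g=0 b=1 m=1 k=0 h=0 f=0 a=1
t0.Δ4 clk=1 j=1 d=1 c=1 e=1 g=0 b=1 m=0 k=0 h=0 f=0 a=1
t0.Δ5 clk=1 j=1 d=1 c=0 e=1 g=0 b=1 m=0 k=0 h=0 f=0 a=0
t0.Δ6 clk=1 j=0 d=1 c=0 e=1 g=0 b=1 m=0 k=0 h=0 f=0 a=0
t0.Δ7 clk=1 j=0 d=1 c=0 e=1 g=0 b=1 m=0 k=1 h=0 f=0 a=0
t0.Δ8 clk=1 j=0 d=1 c=1 e=1 g=0 b=1 m=0 k=1 h=0 f=0 a=0
t1.Δ0 clk=1 j=0 d=1 c=1 e=1 g=0 b=1 m=0 k=1 h=0 f=0 a=0
t1.Δ1 clk=0 j=0 d=1 c=1 e=1 g=0 b=1 m=0 k=1 h=0 f=0 a=0
t2.Δ0 clk=0 j=0 d=1 c=1 e=1 g=0 b=1 m=0 k=1 h=0 f=0 a=0
t2.Δ1 clk=1 j=0 d=1 c=1 e=1 g=0 b=1 m=0 k=1 h=0 f=0 a=0
t2.Δ2 clk=1 j=0 d=1 c=1 e=1 g=1 b=1 m=0 k=1 h=0 f=0 a=0
t2.Δ3 clk=1 j=1 d=1 c=1 e=1 g=1 b=1 m=0 k=1 h=1 f=0 a=0
t2.Δ4 clk=1 j=1 d=1 c=1 e=1 g=1 b=1 m=1 k=0 h=1 f=0 a=0
t2.Δ5 clk=1 j=1 d=1 c=1 e=1 g=1 b=1 m=1 k=0 h=1 f=0 a=1
t3.Δ0 clk=1 j=1 d=1 c=1 e=1 g=1 b=1 m=1 k=0 h=1 f=0 a=1
t3.Δ1 clk=0 j=1 d=1 c=1 e=1 g=1 b=1 m=1 k=0 h=1 f=0 a=1
t4.Δ0 clk=0 j=1 d=1 c=1 e=1 g=1 b=1 m=1 k=0 h=1 f=0 a=1
t4.Δ1 clk=1 j=1 d=1 c=1 e=1 g=1 b=1 m=1 k=0 h=1 f=0 a=1
t4.Δ2 clk=1 j=1 d=1 c=1 e=1 g=0 b=1 m=1 k=0 h=1 f=0 a=1
t4.Δ3 clk=1 j=1 d=1 c=1 e=1 g=0 b=1 m=1 k=0 h=0 f=0 a=1
t4.Δ4 clk=1 j=1 d=1 c=1 e=1 g=0 b=1 m=0 k=0 h=0 f=0 a=1
t4.Δ5 clk=1 j=1 d=1 c=0 e=1 g=0 b=1 m=0 k=0 h=0 f=0 a=0
t4.Δ6 clk=1 j=0 d=1 c=0 e=1 g=0 b=1 m=0 k=0 h=0 f=0 a=0
t4.Δ7 clk=1 j=0 d=1 c=0 e=1 g=0 b=1 m=0 k=1 h=0 f=0 a=0
t4.Δ8 clk=1 j=0 d=1 c=1 e=1 g=0 b=1 m=0 k=1 h=0 f=0 a=0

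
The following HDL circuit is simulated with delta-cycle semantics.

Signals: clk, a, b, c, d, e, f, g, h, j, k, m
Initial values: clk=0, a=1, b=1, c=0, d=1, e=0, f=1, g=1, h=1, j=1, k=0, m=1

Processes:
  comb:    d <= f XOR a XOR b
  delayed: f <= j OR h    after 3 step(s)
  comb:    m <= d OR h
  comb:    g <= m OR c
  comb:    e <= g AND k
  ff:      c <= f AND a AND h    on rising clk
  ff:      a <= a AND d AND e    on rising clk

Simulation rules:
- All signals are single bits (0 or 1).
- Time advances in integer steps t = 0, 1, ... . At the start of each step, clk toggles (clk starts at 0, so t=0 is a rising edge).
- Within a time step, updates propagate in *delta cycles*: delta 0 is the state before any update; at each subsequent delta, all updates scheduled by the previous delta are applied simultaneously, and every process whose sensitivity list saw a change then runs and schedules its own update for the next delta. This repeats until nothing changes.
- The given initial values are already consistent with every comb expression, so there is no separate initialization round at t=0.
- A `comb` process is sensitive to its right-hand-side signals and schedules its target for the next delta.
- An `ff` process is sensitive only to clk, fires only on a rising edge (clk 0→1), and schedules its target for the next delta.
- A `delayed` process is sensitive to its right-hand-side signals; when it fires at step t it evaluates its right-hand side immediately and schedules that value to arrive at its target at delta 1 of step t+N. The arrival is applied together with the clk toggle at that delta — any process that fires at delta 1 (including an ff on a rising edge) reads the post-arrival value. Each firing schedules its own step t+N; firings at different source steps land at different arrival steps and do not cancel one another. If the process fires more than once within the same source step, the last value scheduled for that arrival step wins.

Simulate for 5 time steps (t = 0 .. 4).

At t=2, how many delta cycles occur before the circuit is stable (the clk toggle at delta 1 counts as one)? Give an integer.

[bits: e,clk,j,f,b,g,h,c,k,a,d,m]
t=0: Δ0=001111100111 Δ1=011111100111 Δ2=011111110011 Δ3=011111110001 | 3Δ
t=1: Δ0=011111110001 Δ1=001111110001 | 1Δ
t=2: Δ0=001111110001 Δ1=011111110001 Δ2=011111100001 | 2Δ
t=3: Δ0=011111100001 Δ1=001111100001 | 1Δ
t=4: Δ0=001111100001 Δ1=011111100001 | 1Δ

2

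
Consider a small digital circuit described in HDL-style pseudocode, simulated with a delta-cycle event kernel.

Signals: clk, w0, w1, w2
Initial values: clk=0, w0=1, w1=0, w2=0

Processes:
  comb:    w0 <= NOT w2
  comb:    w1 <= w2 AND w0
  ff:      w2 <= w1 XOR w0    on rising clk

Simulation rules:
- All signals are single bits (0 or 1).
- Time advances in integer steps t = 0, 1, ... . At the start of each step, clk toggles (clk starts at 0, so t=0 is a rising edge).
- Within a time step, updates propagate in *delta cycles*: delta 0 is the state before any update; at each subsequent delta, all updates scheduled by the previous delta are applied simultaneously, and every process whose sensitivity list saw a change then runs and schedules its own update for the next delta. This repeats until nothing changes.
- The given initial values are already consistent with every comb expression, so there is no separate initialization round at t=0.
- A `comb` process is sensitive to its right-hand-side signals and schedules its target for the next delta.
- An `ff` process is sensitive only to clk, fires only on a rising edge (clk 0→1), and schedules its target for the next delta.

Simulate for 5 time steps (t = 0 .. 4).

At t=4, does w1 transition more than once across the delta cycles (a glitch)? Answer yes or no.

yes

[bits: clk,w1,w2,w0]
t=0: Δ0=0001 Δ1=1001 Δ2=1011 Δ3=1110 Δ4=1010 | 4Δ
t=1: Δ0=1010 Δ1=0010 | 1Δ
t=2: Δ0=0010 Δ1=1010 Δ2=1000 Δ3=1001 | 3Δ
t=3: Δ0=1001 Δ1=0001 | 1Δ
t=4: Δ0=0001 Δ1=1001 Δ2=1011 Δ3=1110 Δ4=1010 | 4Δ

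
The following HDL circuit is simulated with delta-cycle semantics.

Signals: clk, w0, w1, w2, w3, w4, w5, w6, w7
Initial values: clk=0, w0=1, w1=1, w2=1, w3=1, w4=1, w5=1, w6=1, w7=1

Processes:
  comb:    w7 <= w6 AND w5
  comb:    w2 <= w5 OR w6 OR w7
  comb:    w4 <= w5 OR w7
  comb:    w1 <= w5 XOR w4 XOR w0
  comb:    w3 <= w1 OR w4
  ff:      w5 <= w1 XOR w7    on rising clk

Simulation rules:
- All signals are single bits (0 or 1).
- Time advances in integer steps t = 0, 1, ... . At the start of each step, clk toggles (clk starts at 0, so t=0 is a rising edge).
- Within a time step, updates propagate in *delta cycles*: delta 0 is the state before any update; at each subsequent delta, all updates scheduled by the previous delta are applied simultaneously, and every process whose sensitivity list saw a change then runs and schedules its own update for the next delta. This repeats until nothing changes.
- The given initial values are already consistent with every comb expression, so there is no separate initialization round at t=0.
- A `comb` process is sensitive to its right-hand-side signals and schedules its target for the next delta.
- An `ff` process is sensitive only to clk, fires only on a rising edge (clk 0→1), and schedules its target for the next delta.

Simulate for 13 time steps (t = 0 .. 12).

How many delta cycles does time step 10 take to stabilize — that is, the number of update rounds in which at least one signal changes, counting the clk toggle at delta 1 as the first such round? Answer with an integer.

4

t=0 Δ0: w0=1 w6=1 w3=1 w2=1 w4=1 w7=1 clk=0 w5=1 w1=1
  Δ1: clk:0→1
  Δ2: w5:1→0
  Δ3: w7:1→0, w1:1→0
  Δ4: w4:1→0
  Δ5: w3:1→0, w1:0→1
  Δ6: w3:0→1
  (6Δ to stable)
t=1 Δ0: w0=1 w6=1 w3=1 w2=1 w4=0 w7=0 clk=1 w5=0 w1=1
  Δ1: clk:1→0
  (1Δ to stable)
t=2 Δ0: w0=1 w6=1 w3=1 w2=1 w4=0 w7=0 clk=0 w5=0 w1=1
  Δ1: clk:0→1
  Δ2: w5:0→1
  Δ3: w4:0→1, w7:0→1, w1:1→0
  Δ4: w1:0→1
  (4Δ to stable)
t=3 Δ0: w0=1 w6=1 w3=1 w2=1 w4=1 w7=1 clk=1 w5=1 w1=1
  Δ1: clk:1→0
  (1Δ to stable)
t=4 Δ0: w0=1 w6=1 w3=1 w2=1 w4=1 w7=1 clk=0 w5=1 w1=1
  Δ1: clk:0→1
  Δ2: w5:1→0
  Δ3: w7:1→0, w1:1→0
  Δ4: w4:1→0
  Δ5: w3:1→0, w1:0→1
  Δ6: w3:0→1
  (6Δ to stable)
t=5 Δ0: w0=1 w6=1 w3=1 w2=1 w4=0 w7=0 clk=1 w5=0 w1=1
  Δ1: clk:1→0
  (1Δ to stable)
t=6 Δ0: w0=1 w6=1 w3=1 w2=1 w4=0 w7=0 clk=0 w5=0 w1=1
  Δ1: clk:0→1
  Δ2: w5:0→1
  Δ3: w4:0→1, w7:0→1, w1:1→0
  Δ4: w1:0→1
  (4Δ to stable)
t=7 Δ0: w0=1 w6=1 w3=1 w2=1 w4=1 w7=1 clk=1 w5=1 w1=1
  Δ1: clk:1→0
  (1Δ to stable)
t=8 Δ0: w0=1 w6=1 w3=1 w2=1 w4=1 w7=1 clk=0 w5=1 w1=1
  Δ1: clk:0→1
  Δ2: w5:1→0
  Δ3: w7:1→0, w1:1→0
  Δ4: w4:1→0
  Δ5: w3:1→0, w1:0→1
  Δ6: w3:0→1
  (6Δ to stable)
t=9 Δ0: w0=1 w6=1 w3=1 w2=1 w4=0 w7=0 clk=1 w5=0 w1=1
  Δ1: clk:1→0
  (1Δ to stable)
t=10 Δ0: w0=1 w6=1 w3=1 w2=1 w4=0 w7=0 clk=0 w5=0 w1=1
  Δ1: clk:0→1
  Δ2: w5:0→1
  Δ3: w4:0→1, w7:0→1, w1:1→0
  Δ4: w1:0→1
  (4Δ to stable)
t=11 Δ0: w0=1 w6=1 w3=1 w2=1 w4=1 w7=1 clk=1 w5=1 w1=1
  Δ1: clk:1→0
  (1Δ to stable)
t=12 Δ0: w0=1 w6=1 w3=1 w2=1 w4=1 w7=1 clk=0 w5=1 w1=1
  Δ1: clk:0→1
  Δ2: w5:1→0
  Δ3: w7:1→0, w1:1→0
  Δ4: w4:1→0
  Δ5: w3:1→0, w1:0→1
  Δ6: w3:0→1
  (6Δ to stable)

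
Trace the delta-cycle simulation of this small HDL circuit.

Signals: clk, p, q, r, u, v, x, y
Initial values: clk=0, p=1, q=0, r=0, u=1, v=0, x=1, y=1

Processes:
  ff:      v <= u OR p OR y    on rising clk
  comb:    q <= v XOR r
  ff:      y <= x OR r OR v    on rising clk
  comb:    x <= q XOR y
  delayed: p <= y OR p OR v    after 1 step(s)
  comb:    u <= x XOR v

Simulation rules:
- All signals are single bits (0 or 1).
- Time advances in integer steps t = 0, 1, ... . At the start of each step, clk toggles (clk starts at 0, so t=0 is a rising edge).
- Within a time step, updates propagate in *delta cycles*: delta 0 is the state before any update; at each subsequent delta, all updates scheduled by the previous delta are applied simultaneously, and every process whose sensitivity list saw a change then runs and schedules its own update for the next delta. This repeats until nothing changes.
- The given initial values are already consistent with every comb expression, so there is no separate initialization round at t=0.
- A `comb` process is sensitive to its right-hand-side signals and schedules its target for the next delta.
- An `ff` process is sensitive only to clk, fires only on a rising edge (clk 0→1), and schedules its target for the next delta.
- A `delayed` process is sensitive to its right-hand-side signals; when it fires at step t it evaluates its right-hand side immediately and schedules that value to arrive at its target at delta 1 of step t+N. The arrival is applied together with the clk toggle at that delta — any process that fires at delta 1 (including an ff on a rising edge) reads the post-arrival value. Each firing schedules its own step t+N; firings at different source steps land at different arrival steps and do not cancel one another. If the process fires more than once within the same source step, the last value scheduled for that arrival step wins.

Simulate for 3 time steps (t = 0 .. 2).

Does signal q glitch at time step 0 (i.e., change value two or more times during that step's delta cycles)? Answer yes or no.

t=0 Δ0: q=0 y=1 p=1 x=1 v=0 clk=0 r=0 u=1
  Δ1: clk:0→1
  Δ2: v:0→1
  Δ3: q:0→1, u:1→0
  Δ4: x:1→0
  Δ5: u:0→1
  (5Δ to stable)
t=1 Δ0: q=1 y=1 p=1 x=0 v=1 clk=1 r=0 u=1
  Δ1: clk:1→0
  (1Δ to stable)
t=2 Δ0: q=1 y=1 p=1 x=0 v=1 clk=0 r=0 u=1
  Δ1: clk:0→1
  (1Δ to stable)

no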